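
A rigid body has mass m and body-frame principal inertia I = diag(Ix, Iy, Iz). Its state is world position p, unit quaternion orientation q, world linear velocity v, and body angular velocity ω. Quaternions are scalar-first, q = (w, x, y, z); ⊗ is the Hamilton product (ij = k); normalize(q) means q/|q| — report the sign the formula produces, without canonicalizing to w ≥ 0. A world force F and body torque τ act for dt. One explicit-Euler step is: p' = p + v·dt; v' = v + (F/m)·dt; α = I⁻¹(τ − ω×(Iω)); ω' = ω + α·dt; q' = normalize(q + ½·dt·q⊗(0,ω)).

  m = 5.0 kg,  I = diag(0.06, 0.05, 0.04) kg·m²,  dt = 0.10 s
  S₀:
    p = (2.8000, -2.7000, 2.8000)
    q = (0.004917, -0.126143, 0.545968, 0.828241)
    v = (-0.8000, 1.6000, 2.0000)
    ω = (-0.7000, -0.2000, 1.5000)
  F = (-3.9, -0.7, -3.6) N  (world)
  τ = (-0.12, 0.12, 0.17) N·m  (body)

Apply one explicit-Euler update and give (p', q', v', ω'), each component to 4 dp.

p' = (2.7200, -2.5400, 3.0000)
q' = (-0.0560, -0.0768, 0.5246, 0.8460)
v' = (-0.8780, 1.5860, 1.9280)
ω' = (-0.9050, 0.0820, 1.9285)

p' = p + v·dt = (2.7200, -2.5400, 3.0000)
v + (F/m)dt = (-0.8780, 1.5860, 1.9280)
ω×(Iω) gyroscopic = (0.0030, -0.0210, -0.0014)
angular accel α = (-2.0500, 2.8200, 4.2850)
ω' = ω + α·dt = (-0.9050, 0.0820, 1.9285)
Hamilton product q⊗(0,ω) = (-1.2214680, 0.9811583, -0.3915376, 0.4147817)
q' = normalize(q + ½dt·q⊗(0,ω)) = (-0.0560, -0.0768, 0.5246, 0.8460)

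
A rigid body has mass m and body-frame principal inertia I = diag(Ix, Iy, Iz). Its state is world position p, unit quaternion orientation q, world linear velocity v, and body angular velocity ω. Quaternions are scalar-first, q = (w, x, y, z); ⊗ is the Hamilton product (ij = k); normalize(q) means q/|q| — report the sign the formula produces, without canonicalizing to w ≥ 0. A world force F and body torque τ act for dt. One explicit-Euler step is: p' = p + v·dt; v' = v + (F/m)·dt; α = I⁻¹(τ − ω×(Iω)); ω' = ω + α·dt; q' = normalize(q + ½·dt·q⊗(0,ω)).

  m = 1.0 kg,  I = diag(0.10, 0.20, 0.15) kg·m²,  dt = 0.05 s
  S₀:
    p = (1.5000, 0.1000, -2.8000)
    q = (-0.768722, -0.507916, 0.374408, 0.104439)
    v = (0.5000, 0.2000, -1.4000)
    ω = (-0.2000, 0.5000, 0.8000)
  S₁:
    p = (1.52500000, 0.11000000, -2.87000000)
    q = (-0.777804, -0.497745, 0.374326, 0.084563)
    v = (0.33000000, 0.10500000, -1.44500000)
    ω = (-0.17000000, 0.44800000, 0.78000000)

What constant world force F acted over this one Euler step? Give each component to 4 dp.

v₁ − v₀ = (-0.17000000, -0.09500000, -0.04500000)
F = m·Δv/dt = (-3.4000, -1.9000, -0.9000)

F = (-3.4000, -1.9000, -0.9000)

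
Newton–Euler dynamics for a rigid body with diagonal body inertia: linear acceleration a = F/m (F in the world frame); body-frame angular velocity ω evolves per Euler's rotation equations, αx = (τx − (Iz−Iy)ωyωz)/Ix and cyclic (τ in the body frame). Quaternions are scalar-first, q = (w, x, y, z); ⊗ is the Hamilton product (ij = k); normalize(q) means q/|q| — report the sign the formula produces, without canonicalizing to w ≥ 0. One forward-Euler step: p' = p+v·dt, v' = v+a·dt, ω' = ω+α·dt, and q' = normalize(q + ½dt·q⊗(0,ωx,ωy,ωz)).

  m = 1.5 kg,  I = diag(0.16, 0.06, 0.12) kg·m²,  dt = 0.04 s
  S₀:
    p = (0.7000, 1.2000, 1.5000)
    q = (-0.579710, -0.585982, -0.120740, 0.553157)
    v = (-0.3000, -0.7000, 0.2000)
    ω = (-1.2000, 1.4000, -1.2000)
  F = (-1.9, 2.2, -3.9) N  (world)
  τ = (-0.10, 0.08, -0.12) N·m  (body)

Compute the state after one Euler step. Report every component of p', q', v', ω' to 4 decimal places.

p' = (0.6880, 1.1720, 1.5080)
q' = (-0.5766, -0.5841, -0.1642, 0.5472)
v' = (-0.3507, -0.6413, 0.0960)
ω' = (-1.1998, 1.4149, -1.2960)

a = (-1.2667, 1.4667, -2.6000)
new position p' = (0.6880, 1.1720, 1.5080)
new velocity v' = (-0.3507, -0.6413, 0.0960)
(τ − ω×Iω)/I = (0.0050, 0.3733, -2.4000)
ω + α·dt = (-1.1998, 1.4149, -1.2960)
Hamilton product q⊗(0,ω) = (0.1296460, 0.0661202, -2.1785608, -0.2696108)
updated quaternion q' = (-0.5766, -0.5841, -0.1642, 0.5472)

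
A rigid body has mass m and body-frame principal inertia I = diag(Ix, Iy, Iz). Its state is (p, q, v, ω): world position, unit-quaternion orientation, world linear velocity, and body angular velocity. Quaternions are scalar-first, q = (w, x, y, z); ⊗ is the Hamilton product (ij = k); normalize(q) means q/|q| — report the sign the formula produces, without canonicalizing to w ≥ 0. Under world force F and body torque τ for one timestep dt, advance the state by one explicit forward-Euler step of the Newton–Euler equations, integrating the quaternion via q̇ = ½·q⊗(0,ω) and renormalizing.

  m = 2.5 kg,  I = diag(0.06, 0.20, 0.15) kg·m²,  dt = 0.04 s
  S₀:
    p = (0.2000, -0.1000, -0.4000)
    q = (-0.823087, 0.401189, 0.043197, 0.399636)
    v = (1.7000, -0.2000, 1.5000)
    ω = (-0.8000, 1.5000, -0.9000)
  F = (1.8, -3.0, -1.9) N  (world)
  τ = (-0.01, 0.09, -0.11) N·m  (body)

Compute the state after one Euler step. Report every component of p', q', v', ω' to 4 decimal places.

angular accel α = (-1.2917, 0.7740, 0.3867)
new body rate ω' = (-0.8517, 1.5310, -0.8845)
2q̇ = q⊗(0,ω) = (0.6158281, 0.0201383, -1.1932692, 1.3771194)
q' = normalize(q + ½dt·q⊗(0,ω)) = (-0.8102, 0.4013, 0.0193, 0.4269)
a = (0.7200, -1.2000, -0.7600)
new position p' = (0.2680, -0.1080, -0.3400)
new velocity v' = (1.7288, -0.2480, 1.4696)

p' = (0.2680, -0.1080, -0.3400)
q' = (-0.8102, 0.4013, 0.0193, 0.4269)
v' = (1.7288, -0.2480, 1.4696)
ω' = (-0.8517, 1.5310, -0.8845)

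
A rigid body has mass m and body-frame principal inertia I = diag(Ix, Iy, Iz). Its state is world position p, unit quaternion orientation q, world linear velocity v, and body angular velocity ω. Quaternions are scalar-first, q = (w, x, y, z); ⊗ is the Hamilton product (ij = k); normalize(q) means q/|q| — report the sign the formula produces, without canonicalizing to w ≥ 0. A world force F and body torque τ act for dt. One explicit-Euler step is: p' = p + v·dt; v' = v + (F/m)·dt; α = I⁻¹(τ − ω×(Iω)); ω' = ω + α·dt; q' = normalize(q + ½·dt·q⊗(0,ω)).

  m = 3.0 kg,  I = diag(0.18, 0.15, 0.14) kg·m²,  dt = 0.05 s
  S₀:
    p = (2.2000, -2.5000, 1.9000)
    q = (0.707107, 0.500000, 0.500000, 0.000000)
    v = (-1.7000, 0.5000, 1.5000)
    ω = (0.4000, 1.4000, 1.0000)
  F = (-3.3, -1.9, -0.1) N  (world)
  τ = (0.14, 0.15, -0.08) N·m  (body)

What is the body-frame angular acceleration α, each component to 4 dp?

α = (0.8556, 0.8933, -0.4514)

ω×(Iω) gyroscopic = (-0.0140, 0.0160, -0.0168)
α = I⁻¹(τ − ω×Iω) = (0.8556, 0.8933, -0.4514)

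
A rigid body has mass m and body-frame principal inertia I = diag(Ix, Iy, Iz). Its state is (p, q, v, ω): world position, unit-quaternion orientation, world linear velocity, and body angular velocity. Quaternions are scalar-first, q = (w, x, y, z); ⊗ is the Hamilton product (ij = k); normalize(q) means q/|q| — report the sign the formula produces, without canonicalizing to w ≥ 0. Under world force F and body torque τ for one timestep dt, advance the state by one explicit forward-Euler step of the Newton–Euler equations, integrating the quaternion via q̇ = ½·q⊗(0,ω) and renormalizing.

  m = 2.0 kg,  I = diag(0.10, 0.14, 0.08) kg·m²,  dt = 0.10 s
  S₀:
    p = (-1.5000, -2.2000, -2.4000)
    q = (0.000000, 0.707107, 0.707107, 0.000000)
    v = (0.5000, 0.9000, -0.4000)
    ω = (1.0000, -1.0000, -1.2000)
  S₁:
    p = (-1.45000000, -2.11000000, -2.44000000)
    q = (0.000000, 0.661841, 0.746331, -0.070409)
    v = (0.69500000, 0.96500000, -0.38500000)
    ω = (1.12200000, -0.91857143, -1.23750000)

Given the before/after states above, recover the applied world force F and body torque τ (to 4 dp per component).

F = (3.9000, 1.3000, 0.3000)
τ = (0.0500, 0.0900, -0.0700)

Δω = ω₁−ω₀ = (0.12200000, 0.08142857, -0.03750000)
gyro term ω₀×Iω₀ = (-0.0720, -0.0240, -0.0400)
τ = I·(Δω/dt) + ω₀×(Iω₀) = (0.0500, 0.0900, -0.0700)
velocity change Δv = (0.19500000, 0.06500000, 0.01500000)
m·(v₁−v₀)/dt = (3.9000, 1.3000, 0.3000)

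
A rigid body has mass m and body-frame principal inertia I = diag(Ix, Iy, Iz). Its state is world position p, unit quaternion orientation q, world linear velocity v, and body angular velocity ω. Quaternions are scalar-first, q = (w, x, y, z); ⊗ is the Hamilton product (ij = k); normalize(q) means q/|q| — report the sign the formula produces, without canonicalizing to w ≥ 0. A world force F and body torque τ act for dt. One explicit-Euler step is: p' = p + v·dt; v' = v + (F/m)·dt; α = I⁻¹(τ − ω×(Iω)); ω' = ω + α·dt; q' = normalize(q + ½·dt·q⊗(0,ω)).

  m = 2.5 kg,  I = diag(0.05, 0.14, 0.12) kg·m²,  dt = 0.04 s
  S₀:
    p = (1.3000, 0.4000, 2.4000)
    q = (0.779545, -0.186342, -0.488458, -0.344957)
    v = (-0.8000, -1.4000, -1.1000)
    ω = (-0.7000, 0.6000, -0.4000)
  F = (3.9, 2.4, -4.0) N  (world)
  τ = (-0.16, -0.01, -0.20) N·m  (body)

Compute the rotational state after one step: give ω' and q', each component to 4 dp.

precession coupling ω×(Iω) = (0.0048, -0.0196, -0.0378)
α = I⁻¹(τ − ω×Iω) = (-3.2960, 0.0686, -1.3517)
ω' = ω + α·dt = (-0.8318, 0.6027, -0.4541)
Hamilton product q⊗(0,ω) = (0.0246526, -0.1433241, 0.6346601, -0.7655438)
updated quaternion q' = (0.7799, -0.1892, -0.4757, -0.3602)

ω' = (-0.8318, 0.6027, -0.4541)
q' = (0.7799, -0.1892, -0.4757, -0.3602)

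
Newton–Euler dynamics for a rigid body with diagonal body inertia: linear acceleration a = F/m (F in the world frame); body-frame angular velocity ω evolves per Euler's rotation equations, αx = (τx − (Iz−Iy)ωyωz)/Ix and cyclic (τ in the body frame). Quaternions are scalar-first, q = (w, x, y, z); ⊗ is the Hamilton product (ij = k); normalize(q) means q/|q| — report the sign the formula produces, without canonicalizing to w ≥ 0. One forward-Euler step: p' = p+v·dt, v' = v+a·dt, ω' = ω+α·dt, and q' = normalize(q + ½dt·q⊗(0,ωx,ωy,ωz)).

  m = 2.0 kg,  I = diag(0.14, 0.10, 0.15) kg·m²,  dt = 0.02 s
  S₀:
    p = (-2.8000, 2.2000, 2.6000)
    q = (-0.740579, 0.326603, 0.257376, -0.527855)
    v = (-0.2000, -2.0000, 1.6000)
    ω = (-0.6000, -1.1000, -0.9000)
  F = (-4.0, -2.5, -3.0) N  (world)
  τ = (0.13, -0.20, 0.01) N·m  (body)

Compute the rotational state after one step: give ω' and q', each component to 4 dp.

ω' = (-0.5885, -1.1389, -0.8951)
q' = (-0.7405, 0.3229, 0.2716, -0.5232)

ω×(Iω) gyroscopic = (0.0495, -0.0054, -0.0264)
α = I⁻¹(τ − ω×Iω) = (0.5750, -1.9460, 0.2427)
new body rate ω' = (-0.5885, -1.1389, -0.8951)
Hamilton product q⊗(0,ω) = (0.0040059, -0.3679315, 1.4252926, 0.4616834)
q + ½dt·q⊗(0,ω), renormalized = (-0.7405, 0.3229, 0.2716, -0.5232)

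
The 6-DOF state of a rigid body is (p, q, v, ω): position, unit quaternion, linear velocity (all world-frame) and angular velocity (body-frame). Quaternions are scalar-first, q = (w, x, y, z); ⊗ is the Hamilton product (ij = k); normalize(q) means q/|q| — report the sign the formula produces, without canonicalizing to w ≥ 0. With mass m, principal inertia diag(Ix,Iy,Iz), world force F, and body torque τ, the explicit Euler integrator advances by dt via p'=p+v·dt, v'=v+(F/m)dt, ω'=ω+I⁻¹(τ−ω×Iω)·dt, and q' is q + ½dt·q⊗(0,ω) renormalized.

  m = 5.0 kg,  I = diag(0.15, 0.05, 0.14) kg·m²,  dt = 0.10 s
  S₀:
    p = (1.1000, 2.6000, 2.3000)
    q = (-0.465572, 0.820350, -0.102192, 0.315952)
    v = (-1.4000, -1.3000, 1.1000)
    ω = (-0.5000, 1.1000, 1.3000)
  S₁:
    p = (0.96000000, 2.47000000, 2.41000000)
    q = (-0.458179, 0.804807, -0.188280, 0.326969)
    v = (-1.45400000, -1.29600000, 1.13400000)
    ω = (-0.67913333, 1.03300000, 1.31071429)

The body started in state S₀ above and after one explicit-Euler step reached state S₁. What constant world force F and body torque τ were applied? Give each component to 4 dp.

Δω = ω₁−ω₀ = (-0.17913333, -0.06700000, 0.01071429)
precession coupling = (0.1287, -0.0065, 0.0550)
applied torque τ = (-0.1400, -0.0400, 0.0700)
v₁ − v₀ = (-0.05400000, 0.00400000, 0.03400000)
m·(v₁−v₀)/dt = (-2.7000, 0.2000, 1.7000)

F = (-2.7000, 0.2000, 1.7000)
τ = (-0.1400, -0.0400, 0.0700)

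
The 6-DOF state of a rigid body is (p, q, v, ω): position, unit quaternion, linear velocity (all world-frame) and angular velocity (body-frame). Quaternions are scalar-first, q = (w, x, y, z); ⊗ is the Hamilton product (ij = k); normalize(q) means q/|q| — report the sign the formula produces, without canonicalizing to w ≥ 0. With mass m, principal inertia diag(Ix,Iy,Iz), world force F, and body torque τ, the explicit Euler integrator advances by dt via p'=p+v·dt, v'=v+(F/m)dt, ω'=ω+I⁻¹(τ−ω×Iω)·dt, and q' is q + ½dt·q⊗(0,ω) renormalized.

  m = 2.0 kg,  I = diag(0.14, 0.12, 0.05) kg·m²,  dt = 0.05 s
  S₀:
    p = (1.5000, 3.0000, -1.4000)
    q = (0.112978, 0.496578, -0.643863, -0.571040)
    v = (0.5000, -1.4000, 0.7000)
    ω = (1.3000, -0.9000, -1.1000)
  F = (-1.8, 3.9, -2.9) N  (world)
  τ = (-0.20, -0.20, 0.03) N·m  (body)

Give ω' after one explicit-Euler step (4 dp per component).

angular accel α = (-0.9336, -0.5942, 0.1320)
new body rate ω' = (1.2533, -0.9297, -1.0934)

ω' = (1.2533, -0.9297, -1.0934)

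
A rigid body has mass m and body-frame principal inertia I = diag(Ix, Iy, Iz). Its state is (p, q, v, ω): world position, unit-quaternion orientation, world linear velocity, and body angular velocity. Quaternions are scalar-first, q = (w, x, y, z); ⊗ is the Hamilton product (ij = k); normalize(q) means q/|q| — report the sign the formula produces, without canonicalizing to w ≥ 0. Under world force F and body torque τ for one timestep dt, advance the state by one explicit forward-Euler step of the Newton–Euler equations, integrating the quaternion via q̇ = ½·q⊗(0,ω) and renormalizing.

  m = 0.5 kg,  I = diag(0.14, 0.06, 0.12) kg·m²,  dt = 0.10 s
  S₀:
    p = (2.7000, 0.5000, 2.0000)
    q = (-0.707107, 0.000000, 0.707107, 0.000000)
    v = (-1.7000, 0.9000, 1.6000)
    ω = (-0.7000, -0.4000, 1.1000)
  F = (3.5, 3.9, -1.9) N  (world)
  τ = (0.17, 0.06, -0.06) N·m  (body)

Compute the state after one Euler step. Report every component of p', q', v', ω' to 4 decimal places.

p' = (2.5300, 0.5900, 2.1600)
q' = (-0.6914, 0.0635, 0.7196, -0.0141)
v' = (-1.0000, 1.6800, 1.2200)
ω' = (-0.5597, -0.2743, 1.0687)

a = (7.0000, 7.8000, -3.8000)
new position p' = (2.5300, 0.5900, 2.1600)
v + (F/m)dt = (-1.0000, 1.6800, 1.2200)
(τ − ω×Iω)/I = (1.4029, 1.2567, -0.3133)
ω' = ω + α·dt = (-0.5597, -0.2743, 1.0687)
2q̇ = q⊗(0,ω) = (0.2828428, 1.2727926, 0.2828428, -0.2828428)
q' = normalize(q + ½dt·q⊗(0,ω)) = (-0.6914, 0.0635, 0.7196, -0.0141)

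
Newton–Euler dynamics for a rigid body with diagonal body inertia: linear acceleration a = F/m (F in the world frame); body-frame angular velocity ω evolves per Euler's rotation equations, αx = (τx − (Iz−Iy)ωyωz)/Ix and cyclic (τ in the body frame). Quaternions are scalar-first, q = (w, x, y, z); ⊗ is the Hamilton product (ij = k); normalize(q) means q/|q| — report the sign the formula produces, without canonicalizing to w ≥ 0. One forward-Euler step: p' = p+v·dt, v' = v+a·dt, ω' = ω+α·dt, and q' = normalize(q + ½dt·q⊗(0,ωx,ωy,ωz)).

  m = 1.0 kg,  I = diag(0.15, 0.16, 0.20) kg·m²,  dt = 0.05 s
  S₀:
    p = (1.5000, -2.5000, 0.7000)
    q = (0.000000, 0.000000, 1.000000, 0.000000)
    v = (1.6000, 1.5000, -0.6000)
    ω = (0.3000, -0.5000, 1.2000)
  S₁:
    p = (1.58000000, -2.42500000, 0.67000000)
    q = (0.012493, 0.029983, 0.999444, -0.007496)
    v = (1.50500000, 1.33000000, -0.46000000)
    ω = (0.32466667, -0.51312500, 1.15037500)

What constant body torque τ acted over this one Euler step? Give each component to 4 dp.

τ = (0.0500, -0.0600, -0.2000)

rate change Δω = (0.02466667, -0.01312500, -0.04962500)
ω₀×(Iω₀) = (-0.0240, -0.0180, -0.0015)
τ = I·(Δω/dt) + ω₀×(Iω₀) = (0.0500, -0.0600, -0.2000)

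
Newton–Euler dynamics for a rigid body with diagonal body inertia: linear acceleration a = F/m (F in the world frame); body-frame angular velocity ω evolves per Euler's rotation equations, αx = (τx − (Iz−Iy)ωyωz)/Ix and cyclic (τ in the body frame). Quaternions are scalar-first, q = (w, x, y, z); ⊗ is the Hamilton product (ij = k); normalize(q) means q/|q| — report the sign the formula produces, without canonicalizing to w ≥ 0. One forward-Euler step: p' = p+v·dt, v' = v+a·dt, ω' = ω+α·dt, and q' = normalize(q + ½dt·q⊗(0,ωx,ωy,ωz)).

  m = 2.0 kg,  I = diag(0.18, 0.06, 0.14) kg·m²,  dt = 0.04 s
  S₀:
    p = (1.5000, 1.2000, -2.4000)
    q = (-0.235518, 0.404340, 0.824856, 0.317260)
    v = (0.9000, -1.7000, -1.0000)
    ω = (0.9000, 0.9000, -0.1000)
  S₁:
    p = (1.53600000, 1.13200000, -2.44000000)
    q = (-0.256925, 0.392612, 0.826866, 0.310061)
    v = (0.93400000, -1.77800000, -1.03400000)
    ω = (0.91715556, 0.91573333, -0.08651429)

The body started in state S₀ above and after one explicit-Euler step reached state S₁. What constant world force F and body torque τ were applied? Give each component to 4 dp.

F = (1.7000, -3.9000, -1.7000)
τ = (0.0700, 0.0200, -0.0500)

v₁ − v₀ = (0.03400000, -0.07800000, -0.03400000)
m·(v₁−v₀)/dt = (1.7000, -3.9000, -1.7000)
rate change Δω = (0.01715556, 0.01573333, 0.01348571)
ω₀×(Iω₀) = (-0.0072, -0.0036, -0.0972)
τ = I·(Δω/dt) + ω₀×(Iω₀) = (0.0700, 0.0200, -0.0500)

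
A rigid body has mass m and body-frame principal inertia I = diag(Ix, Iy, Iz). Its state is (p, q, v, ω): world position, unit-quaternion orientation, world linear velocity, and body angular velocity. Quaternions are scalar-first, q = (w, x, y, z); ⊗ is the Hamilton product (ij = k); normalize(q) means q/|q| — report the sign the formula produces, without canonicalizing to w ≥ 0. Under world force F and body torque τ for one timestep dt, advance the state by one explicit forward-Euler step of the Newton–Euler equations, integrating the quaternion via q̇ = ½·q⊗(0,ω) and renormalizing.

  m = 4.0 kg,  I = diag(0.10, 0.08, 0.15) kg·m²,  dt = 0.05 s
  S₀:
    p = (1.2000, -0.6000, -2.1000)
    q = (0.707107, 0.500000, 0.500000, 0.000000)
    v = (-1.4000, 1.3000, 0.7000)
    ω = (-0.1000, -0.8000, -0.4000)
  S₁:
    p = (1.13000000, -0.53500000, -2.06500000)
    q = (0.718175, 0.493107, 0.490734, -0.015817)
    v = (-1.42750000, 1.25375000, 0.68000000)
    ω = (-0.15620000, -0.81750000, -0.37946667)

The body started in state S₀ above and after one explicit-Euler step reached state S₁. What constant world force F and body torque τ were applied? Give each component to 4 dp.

F = (-2.2000, -3.7000, -1.6000)
τ = (-0.0900, -0.0300, 0.0600)

velocity change Δv = (-0.02750000, -0.04625000, -0.02000000)
m·(v₁−v₀)/dt = (-2.2000, -3.7000, -1.6000)
Δω = ω₁−ω₀ = (-0.05620000, -0.01750000, 0.02053333)
applied torque τ = (-0.0900, -0.0300, 0.0600)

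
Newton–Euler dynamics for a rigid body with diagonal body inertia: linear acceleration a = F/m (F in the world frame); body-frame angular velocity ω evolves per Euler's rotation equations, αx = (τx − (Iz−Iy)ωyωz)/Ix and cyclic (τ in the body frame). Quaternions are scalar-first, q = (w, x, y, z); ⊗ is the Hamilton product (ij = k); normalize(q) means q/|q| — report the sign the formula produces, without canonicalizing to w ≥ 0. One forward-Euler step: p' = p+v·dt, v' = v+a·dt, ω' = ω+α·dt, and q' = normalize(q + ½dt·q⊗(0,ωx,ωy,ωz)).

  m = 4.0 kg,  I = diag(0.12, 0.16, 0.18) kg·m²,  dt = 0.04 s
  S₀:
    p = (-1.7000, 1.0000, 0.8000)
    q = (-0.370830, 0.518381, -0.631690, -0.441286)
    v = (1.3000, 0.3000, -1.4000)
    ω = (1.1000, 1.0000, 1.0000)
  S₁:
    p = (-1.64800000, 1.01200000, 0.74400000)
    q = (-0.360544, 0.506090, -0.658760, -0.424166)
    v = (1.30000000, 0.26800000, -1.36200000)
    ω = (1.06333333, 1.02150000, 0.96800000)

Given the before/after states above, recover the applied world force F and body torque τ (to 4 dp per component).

v₁ − v₀ = (0.00000000, -0.03200000, 0.03800000)
applied force F = (0.0000, -3.2000, 3.8000)
rate change Δω = (-0.03666667, 0.02150000, -0.03200000)
gyro term ω₀×Iω₀ = (0.0200, -0.0660, 0.0440)
applied torque τ = (-0.0900, 0.0200, -0.1000)

F = (0.0000, -3.2000, 3.8000)
τ = (-0.0900, 0.0200, -0.1000)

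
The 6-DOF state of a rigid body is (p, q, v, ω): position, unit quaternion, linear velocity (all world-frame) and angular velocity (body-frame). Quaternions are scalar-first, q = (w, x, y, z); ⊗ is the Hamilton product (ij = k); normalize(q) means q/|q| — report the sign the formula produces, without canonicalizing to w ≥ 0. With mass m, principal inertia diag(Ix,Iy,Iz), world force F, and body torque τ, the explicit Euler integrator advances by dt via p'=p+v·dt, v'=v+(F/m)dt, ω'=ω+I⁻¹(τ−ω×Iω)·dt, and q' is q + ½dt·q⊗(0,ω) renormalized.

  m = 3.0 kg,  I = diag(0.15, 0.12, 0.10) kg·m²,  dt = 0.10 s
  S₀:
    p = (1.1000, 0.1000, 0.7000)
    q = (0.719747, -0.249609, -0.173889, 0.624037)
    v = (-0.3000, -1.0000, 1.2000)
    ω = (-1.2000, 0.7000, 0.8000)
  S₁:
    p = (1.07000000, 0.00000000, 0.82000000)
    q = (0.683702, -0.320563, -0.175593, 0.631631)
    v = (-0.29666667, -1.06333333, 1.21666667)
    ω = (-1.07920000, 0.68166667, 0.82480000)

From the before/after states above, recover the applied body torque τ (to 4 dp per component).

τ = (0.1700, -0.0700, 0.0500)

rate change Δω = (0.12080000, -0.01833333, 0.02480000)
precession coupling = (-0.0112, -0.0480, 0.0252)
applied torque τ = (0.1700, -0.0700, 0.0500)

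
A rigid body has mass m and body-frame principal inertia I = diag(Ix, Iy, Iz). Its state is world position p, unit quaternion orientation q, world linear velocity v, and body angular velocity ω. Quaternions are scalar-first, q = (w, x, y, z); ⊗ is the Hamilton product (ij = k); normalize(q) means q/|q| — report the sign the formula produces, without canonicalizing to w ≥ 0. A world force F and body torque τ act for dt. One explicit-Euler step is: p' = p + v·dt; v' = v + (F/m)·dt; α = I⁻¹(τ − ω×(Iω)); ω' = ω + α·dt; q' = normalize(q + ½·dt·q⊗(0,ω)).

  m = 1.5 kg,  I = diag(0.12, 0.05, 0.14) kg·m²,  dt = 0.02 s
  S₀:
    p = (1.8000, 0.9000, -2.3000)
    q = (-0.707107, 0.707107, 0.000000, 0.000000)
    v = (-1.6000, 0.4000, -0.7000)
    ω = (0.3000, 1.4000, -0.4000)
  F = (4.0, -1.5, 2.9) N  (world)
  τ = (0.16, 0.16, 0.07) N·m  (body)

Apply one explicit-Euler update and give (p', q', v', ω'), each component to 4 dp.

p' = (1.7680, 0.9080, -2.3140)
q' = (-0.7091, 0.7049, -0.0071, 0.0127)
v' = (-1.5467, 0.3800, -0.6613)
ω' = (0.3351, 1.4630, -0.3858)

a = F/m = (2.6667, -1.0000, 1.9333)
p + v·dt = (1.7680, 0.9080, -2.3140)
v' = v + a·dt = (-1.5467, 0.3800, -0.6613)
ω×(Iω) gyroscopic = (-0.0504, 0.0024, -0.0294)
α = I⁻¹(τ − ω×Iω) = (1.7533, 3.1520, 0.7100)
ω + α·dt = (0.3351, 1.4630, -0.3858)
2q̇ = q⊗(0,ω) = (-0.2121321, -0.2121321, -0.7071070, 1.2727926)
q' = normalize(q + ½dt·q⊗(0,ω)) = (-0.7091, 0.7049, -0.0071, 0.0127)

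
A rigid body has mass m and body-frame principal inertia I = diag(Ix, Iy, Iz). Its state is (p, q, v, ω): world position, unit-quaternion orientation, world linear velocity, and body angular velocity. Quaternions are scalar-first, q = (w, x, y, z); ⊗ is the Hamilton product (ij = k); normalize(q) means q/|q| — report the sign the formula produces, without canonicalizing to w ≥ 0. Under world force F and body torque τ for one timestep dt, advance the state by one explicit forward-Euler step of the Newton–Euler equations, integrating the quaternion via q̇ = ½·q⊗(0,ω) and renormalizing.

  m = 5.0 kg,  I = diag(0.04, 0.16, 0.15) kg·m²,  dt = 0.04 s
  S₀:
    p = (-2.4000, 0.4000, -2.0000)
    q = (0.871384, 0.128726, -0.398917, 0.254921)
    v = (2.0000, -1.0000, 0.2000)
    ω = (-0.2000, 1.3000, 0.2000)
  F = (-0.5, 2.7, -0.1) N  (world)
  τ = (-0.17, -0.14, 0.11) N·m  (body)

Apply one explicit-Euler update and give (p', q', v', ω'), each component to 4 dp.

angular accel α = (-4.1850, -0.9025, 0.9413)
ω + α·dt = (-0.3674, 1.2639, 0.2377)
2q̇ = q⊗(0,ω) = (0.4933531, -0.5854575, 1.0560698, 0.2618372)
q' = normalize(q + ½dt·q⊗(0,ω)) = (0.8809, 0.1170, -0.3777, 0.2601)
linear accel F/m = (-0.1000, 0.5400, -0.0200)
p' = p + v·dt = (-2.3200, 0.3600, -1.9920)
v' = v + a·dt = (1.9960, -0.9784, 0.1992)

p' = (-2.3200, 0.3600, -1.9920)
q' = (0.8809, 0.1170, -0.3777, 0.2601)
v' = (1.9960, -0.9784, 0.1992)
ω' = (-0.3674, 1.2639, 0.2377)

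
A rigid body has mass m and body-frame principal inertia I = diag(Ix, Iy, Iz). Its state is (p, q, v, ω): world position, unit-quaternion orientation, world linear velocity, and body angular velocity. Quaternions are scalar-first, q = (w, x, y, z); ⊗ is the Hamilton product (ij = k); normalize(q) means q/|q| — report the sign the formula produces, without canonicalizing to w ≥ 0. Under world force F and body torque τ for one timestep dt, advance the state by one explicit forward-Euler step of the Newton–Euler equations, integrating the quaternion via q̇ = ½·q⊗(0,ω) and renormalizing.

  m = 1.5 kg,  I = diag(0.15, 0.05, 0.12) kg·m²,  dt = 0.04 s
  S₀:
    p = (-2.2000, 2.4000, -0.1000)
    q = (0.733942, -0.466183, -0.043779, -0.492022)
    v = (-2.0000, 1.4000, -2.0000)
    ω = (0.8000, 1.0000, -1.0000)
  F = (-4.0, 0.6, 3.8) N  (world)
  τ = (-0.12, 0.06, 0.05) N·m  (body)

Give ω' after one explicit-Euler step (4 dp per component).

precession coupling ω×(Iω) = (-0.0700, -0.0240, -0.0800)
(τ − ω×Iω)/I = (-0.3333, 1.6800, 1.0833)
ω' = ω + α·dt = (0.7867, 1.0672, -0.9567)

ω' = (0.7867, 1.0672, -0.9567)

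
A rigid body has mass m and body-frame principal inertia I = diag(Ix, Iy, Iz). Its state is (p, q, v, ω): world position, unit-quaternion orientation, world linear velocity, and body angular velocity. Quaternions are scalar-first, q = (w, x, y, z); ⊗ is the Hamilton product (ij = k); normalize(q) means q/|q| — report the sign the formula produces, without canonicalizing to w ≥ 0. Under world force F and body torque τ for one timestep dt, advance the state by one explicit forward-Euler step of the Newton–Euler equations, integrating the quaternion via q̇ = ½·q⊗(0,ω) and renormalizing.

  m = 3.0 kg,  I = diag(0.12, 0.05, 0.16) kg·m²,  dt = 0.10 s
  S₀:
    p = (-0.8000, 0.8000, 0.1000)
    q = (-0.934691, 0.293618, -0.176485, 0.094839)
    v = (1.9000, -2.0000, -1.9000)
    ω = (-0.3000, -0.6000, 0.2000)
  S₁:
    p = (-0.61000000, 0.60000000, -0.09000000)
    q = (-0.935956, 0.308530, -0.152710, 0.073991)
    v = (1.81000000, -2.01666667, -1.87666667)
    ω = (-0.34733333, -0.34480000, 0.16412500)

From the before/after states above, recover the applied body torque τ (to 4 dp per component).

τ = (-0.0700, 0.1300, -0.0700)

ω₁ − ω₀ = (-0.04733333, 0.25520000, -0.03587500)
precession coupling = (-0.0132, 0.0024, -0.0126)
τ = I·(Δω/dt) + ω₀×(Iω₀) = (-0.0700, 0.1300, -0.0700)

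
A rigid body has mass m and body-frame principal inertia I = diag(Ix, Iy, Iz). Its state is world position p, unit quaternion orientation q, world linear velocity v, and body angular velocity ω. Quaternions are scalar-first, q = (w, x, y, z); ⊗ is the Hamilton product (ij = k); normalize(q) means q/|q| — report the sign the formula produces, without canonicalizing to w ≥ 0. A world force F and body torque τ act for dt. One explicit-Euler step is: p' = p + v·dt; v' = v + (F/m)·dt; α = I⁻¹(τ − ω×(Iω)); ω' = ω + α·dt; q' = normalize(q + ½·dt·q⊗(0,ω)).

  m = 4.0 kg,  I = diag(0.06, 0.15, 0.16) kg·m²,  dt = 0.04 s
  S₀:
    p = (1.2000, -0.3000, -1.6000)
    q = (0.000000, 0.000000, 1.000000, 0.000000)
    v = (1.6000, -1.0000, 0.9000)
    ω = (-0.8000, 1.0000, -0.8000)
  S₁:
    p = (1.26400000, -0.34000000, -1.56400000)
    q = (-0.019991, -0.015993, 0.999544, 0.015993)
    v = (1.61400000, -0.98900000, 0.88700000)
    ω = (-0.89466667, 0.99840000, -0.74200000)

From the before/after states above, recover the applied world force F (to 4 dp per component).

Δv = v₁−v₀ = (0.01400000, 0.01100000, -0.01300000)
m·(v₁−v₀)/dt = (1.4000, 1.1000, -1.3000)

F = (1.4000, 1.1000, -1.3000)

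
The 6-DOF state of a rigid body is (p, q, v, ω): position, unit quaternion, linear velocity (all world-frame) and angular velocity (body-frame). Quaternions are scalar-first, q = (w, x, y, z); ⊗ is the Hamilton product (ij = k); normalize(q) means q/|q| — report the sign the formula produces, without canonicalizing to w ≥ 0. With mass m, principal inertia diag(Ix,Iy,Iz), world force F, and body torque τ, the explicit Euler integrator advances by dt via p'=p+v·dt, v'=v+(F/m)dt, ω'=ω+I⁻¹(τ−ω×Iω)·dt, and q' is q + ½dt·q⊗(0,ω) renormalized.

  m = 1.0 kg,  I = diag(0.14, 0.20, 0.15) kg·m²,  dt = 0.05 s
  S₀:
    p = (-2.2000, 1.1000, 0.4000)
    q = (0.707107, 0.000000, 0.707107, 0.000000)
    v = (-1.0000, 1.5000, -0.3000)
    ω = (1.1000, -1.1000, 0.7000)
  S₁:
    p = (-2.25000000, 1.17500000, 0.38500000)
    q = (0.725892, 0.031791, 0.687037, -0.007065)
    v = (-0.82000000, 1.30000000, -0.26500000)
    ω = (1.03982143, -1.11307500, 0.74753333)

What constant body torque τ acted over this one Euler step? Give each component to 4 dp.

rate change Δω = (-0.06017857, -0.01307500, 0.04753333)
gyro term ω₀×Iω₀ = (0.0385, -0.0077, -0.0726)
τ = I·(Δω/dt) + ω₀×(Iω₀) = (-0.1300, -0.0600, 0.0700)

τ = (-0.1300, -0.0600, 0.0700)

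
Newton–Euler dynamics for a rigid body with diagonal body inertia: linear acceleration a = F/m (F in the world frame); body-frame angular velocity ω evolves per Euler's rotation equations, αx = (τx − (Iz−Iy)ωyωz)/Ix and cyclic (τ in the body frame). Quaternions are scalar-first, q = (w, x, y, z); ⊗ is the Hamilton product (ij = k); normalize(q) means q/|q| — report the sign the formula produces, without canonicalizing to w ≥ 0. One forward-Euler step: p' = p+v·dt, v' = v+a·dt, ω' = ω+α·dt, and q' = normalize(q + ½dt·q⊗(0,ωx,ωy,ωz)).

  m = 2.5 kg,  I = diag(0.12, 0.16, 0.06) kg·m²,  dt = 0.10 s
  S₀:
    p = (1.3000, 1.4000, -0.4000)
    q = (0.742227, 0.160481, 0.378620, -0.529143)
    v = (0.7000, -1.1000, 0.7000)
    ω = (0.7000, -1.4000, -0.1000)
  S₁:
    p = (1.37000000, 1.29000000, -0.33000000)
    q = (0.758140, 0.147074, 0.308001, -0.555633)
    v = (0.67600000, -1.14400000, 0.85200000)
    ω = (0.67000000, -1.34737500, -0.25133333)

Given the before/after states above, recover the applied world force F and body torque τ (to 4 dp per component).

F = (-0.6000, -1.1000, 3.8000)
τ = (-0.0500, 0.0800, -0.1300)

Δω = ω₁−ω₀ = (-0.03000000, 0.05262500, -0.15133333)
ω₀×(Iω₀) = (-0.0140, -0.0042, -0.0392)
I·α + gyro = (-0.0500, 0.0800, -0.1300)
v₁ − v₀ = (-0.02400000, -0.04400000, 0.15200000)
F = m·Δv/dt = (-0.6000, -1.1000, 3.8000)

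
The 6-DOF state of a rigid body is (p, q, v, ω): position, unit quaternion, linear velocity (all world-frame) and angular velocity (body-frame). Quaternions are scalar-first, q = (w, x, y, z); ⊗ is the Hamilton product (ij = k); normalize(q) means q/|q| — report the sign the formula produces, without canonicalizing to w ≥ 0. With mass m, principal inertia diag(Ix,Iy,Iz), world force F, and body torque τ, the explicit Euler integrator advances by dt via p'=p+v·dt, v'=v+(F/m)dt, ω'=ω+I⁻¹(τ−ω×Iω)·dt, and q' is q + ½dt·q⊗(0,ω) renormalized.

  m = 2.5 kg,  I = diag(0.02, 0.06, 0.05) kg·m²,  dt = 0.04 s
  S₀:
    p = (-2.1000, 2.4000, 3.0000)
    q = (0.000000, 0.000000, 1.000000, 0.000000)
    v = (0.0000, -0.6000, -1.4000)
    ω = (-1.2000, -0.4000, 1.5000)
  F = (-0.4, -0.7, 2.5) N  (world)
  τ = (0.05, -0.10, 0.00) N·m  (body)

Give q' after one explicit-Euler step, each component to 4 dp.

q' = (0.0080, 0.0300, 0.9992, 0.0240)

2q̇ = q⊗(0,ω) = (0.4000000, 1.5000000, 0.0000000, 1.2000000)
updated quaternion q' = (0.0080, 0.0300, 0.9992, 0.0240)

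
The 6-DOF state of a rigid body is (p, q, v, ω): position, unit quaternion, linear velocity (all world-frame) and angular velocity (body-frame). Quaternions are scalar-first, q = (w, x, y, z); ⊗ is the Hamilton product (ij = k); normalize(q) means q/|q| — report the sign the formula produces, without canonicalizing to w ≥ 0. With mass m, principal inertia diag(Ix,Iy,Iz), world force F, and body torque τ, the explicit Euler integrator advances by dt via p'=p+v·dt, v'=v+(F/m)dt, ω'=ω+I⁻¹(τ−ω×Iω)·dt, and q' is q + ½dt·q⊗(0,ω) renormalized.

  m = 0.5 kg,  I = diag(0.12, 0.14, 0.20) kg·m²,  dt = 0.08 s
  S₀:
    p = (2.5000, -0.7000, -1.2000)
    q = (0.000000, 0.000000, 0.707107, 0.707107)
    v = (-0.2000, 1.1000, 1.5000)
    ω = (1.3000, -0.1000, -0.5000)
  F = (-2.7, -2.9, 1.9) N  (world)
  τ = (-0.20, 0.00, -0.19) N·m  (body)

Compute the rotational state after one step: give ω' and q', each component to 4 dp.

ω×(Iω) gyroscopic = (0.0030, 0.0520, -0.0026)
α = I⁻¹(τ − ω×Iω) = (-1.6917, -0.3714, -0.9370)
ω' = ω + α·dt = (1.1647, -0.1297, -0.5750)
Hamilton product q⊗(0,ω) = (0.4242642, -0.2828428, 0.9192391, -0.9192391)
q' = normalize(q + ½dt·q⊗(0,ω)) = (0.0169, -0.0113, 0.7427, 0.6693)

ω' = (1.1647, -0.1297, -0.5750)
q' = (0.0169, -0.0113, 0.7427, 0.6693)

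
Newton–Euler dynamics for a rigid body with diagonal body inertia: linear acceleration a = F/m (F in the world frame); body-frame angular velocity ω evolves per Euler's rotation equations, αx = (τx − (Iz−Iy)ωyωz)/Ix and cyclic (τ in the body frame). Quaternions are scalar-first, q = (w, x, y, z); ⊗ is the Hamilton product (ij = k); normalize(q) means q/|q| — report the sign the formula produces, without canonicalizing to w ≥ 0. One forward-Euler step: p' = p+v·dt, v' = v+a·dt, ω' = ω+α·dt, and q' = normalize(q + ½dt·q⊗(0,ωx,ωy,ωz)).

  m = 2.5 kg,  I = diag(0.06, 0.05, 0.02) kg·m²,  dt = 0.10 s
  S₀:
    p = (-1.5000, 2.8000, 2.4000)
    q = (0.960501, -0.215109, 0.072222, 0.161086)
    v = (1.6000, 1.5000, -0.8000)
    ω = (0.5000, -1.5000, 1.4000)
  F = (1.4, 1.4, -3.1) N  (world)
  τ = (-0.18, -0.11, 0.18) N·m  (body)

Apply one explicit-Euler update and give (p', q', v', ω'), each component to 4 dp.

precession coupling ω×(Iω) = (0.0630, 0.0280, 0.0075)
α = I⁻¹(τ − ω×Iω) = (-4.0500, -2.7600, 8.6250)
ω' = ω + α·dt = (0.0950, -1.7760, 2.2625)
q⊗(0,ω) = (-0.0096329, 0.8229903, -1.0590559, 1.6312539)
q' = normalize(q + ½dt·q⊗(0,ω)) = (0.9547, -0.1730, 0.0192, 0.2413)
p + v·dt = (-1.3400, 2.9500, 2.3200)
new velocity v' = (1.6560, 1.5560, -0.9240)

p' = (-1.3400, 2.9500, 2.3200)
q' = (0.9547, -0.1730, 0.0192, 0.2413)
v' = (1.6560, 1.5560, -0.9240)
ω' = (0.0950, -1.7760, 2.2625)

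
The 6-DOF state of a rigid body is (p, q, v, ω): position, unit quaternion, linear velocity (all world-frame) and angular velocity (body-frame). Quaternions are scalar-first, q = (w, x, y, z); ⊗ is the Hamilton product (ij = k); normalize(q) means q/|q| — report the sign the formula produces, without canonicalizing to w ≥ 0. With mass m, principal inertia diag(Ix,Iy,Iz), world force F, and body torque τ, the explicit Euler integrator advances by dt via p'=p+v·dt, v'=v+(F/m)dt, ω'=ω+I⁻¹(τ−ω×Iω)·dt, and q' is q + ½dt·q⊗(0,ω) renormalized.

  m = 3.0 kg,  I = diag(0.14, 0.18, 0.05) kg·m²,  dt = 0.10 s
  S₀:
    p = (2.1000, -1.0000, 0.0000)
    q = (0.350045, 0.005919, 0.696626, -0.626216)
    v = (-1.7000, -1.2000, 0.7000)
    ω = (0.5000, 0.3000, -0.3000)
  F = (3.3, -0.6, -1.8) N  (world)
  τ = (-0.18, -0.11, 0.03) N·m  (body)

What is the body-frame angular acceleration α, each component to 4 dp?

α = (-1.3693, -0.5361, 0.4800)

gyro term ω×Iω = (0.0117, -0.0135, 0.0060)
angular accel α = (-1.3693, -0.5361, 0.4800)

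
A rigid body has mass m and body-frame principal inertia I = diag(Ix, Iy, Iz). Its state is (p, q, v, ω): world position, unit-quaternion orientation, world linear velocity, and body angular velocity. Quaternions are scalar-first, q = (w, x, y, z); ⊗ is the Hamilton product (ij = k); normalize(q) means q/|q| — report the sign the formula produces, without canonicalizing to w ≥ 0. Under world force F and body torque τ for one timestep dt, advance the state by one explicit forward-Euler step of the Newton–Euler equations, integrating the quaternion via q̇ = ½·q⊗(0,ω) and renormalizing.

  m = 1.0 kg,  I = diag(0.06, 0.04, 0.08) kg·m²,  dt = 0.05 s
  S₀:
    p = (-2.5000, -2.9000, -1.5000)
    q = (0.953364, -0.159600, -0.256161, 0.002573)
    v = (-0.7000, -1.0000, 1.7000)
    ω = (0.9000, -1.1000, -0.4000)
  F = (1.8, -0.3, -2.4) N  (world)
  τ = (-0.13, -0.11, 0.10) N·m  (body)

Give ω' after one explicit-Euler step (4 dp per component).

ω' = (0.7770, -1.2465, -0.3499)

angular accel α = (-2.4600, -2.9300, 1.0025)
new body rate ω' = (0.7770, -1.2465, -0.3499)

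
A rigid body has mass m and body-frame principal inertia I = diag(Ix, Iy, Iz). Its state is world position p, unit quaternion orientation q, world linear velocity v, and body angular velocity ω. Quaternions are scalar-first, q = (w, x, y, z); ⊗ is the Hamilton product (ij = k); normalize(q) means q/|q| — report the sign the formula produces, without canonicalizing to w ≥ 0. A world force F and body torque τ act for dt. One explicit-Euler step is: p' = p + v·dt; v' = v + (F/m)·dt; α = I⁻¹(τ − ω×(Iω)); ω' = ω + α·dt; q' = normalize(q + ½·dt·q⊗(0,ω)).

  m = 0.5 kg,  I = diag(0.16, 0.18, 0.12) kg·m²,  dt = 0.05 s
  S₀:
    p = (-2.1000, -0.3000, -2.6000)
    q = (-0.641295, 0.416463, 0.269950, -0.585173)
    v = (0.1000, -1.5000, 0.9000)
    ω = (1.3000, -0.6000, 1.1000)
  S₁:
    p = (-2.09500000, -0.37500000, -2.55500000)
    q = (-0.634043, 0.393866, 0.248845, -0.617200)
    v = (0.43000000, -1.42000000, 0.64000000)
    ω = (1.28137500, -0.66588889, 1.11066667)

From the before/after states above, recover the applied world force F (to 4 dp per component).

F = (3.3000, 0.8000, -2.6000)

v₁ − v₀ = (0.33000000, 0.08000000, -0.26000000)
applied force F = (3.3000, 0.8000, -2.6000)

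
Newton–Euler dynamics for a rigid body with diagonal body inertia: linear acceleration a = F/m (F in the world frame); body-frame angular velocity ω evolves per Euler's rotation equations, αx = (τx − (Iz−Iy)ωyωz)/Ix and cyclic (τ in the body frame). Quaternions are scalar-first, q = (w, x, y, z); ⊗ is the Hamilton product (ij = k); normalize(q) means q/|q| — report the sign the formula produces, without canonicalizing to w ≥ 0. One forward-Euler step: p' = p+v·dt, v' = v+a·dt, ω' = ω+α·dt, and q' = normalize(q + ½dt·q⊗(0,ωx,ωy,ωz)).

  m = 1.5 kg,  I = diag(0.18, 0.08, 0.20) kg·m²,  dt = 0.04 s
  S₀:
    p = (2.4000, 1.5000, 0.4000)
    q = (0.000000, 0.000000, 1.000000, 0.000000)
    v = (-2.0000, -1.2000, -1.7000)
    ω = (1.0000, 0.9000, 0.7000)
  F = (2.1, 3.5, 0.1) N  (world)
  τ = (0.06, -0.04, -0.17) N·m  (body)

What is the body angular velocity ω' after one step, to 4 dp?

precession coupling ω×(Iω) = (0.0756, -0.0140, -0.0900)
α = I⁻¹(τ − ω×Iω) = (-0.0867, -0.3250, -0.4000)
ω' = ω + α·dt = (0.9965, 0.8870, 0.6840)

ω' = (0.9965, 0.8870, 0.6840)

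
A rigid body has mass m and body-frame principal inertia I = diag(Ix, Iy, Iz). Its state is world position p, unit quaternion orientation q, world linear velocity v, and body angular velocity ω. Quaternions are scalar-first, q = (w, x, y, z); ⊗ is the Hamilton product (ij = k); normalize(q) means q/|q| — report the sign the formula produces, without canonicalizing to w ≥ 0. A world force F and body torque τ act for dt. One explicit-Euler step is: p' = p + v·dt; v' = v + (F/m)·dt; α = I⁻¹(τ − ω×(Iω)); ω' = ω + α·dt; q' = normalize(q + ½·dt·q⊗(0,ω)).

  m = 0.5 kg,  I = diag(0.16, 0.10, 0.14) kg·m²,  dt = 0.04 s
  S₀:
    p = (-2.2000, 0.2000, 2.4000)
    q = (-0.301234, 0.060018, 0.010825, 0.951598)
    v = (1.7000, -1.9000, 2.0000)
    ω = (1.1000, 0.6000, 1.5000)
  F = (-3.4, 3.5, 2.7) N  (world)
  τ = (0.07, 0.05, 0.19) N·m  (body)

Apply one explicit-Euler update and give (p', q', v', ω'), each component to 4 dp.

p' = (-2.1320, 0.1240, 2.4800)
q' = (-0.3310, 0.0423, 0.0263, 0.9423)
v' = (1.4280, -1.6200, 2.2160)
ω' = (1.1085, 0.6068, 1.5656)

precession coupling ω×(Iω) = (0.0360, 0.0330, -0.0396)
α = I⁻¹(τ − ω×Iω) = (0.2125, 0.1700, 1.6400)
new body rate ω' = (1.1085, 0.6068, 1.5656)
q⊗(0,ω) = (-1.4999118, -0.8860787, 0.7759904, -0.4277477)
updated quaternion q' = (-0.3310, 0.0423, 0.0263, 0.9423)
a = (-6.8000, 7.0000, 5.4000)
p' = p + v·dt = (-2.1320, 0.1240, 2.4800)
v + (F/m)dt = (1.4280, -1.6200, 2.2160)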